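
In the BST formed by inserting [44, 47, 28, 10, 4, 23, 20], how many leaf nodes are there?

Tree built from: [44, 47, 28, 10, 4, 23, 20]
Tree (level-order array): [44, 28, 47, 10, None, None, None, 4, 23, None, None, 20]
Rule: A leaf has 0 children.
Per-node child counts:
  node 44: 2 child(ren)
  node 28: 1 child(ren)
  node 10: 2 child(ren)
  node 4: 0 child(ren)
  node 23: 1 child(ren)
  node 20: 0 child(ren)
  node 47: 0 child(ren)
Matching nodes: [4, 20, 47]
Count of leaf nodes: 3


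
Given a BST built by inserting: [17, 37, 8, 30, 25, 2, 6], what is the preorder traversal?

Tree insertion order: [17, 37, 8, 30, 25, 2, 6]
Tree (level-order array): [17, 8, 37, 2, None, 30, None, None, 6, 25]
Preorder traversal: [17, 8, 2, 6, 37, 30, 25]


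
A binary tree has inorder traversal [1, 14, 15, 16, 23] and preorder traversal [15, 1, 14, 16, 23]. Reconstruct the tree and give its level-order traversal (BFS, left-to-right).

Inorder:  [1, 14, 15, 16, 23]
Preorder: [15, 1, 14, 16, 23]
Algorithm: preorder visits root first, so consume preorder in order;
for each root, split the current inorder slice at that value into
left-subtree inorder and right-subtree inorder, then recurse.
Recursive splits:
  root=15; inorder splits into left=[1, 14], right=[16, 23]
  root=1; inorder splits into left=[], right=[14]
  root=14; inorder splits into left=[], right=[]
  root=16; inorder splits into left=[], right=[23]
  root=23; inorder splits into left=[], right=[]
Reconstructed level-order: [15, 1, 16, 14, 23]


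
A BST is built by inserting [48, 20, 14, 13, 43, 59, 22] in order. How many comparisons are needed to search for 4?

Search path for 4: 48 -> 20 -> 14 -> 13
Found: False
Comparisons: 4


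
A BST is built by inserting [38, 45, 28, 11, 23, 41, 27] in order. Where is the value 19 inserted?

Starting tree (level order): [38, 28, 45, 11, None, 41, None, None, 23, None, None, None, 27]
Insertion path: 38 -> 28 -> 11 -> 23
Result: insert 19 as left child of 23
Final tree (level order): [38, 28, 45, 11, None, 41, None, None, 23, None, None, 19, 27]


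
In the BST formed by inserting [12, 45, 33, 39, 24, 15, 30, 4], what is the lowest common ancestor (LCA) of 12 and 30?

Tree insertion order: [12, 45, 33, 39, 24, 15, 30, 4]
Tree (level-order array): [12, 4, 45, None, None, 33, None, 24, 39, 15, 30]
In a BST, the LCA of p=12, q=30 is the first node v on the
root-to-leaf path with p <= v <= q (go left if both < v, right if both > v).
Walk from root:
  at 12: 12 <= 12 <= 30, this is the LCA
LCA = 12


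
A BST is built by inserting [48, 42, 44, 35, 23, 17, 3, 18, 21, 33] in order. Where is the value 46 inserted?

Starting tree (level order): [48, 42, None, 35, 44, 23, None, None, None, 17, 33, 3, 18, None, None, None, None, None, 21]
Insertion path: 48 -> 42 -> 44
Result: insert 46 as right child of 44
Final tree (level order): [48, 42, None, 35, 44, 23, None, None, 46, 17, 33, None, None, 3, 18, None, None, None, None, None, 21]


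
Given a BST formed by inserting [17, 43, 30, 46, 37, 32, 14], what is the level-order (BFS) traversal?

Tree insertion order: [17, 43, 30, 46, 37, 32, 14]
Tree (level-order array): [17, 14, 43, None, None, 30, 46, None, 37, None, None, 32]
BFS from the root, enqueuing left then right child of each popped node:
  queue [17] -> pop 17, enqueue [14, 43], visited so far: [17]
  queue [14, 43] -> pop 14, enqueue [none], visited so far: [17, 14]
  queue [43] -> pop 43, enqueue [30, 46], visited so far: [17, 14, 43]
  queue [30, 46] -> pop 30, enqueue [37], visited so far: [17, 14, 43, 30]
  queue [46, 37] -> pop 46, enqueue [none], visited so far: [17, 14, 43, 30, 46]
  queue [37] -> pop 37, enqueue [32], visited so far: [17, 14, 43, 30, 46, 37]
  queue [32] -> pop 32, enqueue [none], visited so far: [17, 14, 43, 30, 46, 37, 32]
Result: [17, 14, 43, 30, 46, 37, 32]


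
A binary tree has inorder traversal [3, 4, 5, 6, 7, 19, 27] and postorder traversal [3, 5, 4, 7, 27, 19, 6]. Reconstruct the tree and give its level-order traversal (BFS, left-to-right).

Inorder:   [3, 4, 5, 6, 7, 19, 27]
Postorder: [3, 5, 4, 7, 27, 19, 6]
Algorithm: postorder visits root last, so walk postorder right-to-left;
each value is the root of the current inorder slice — split it at that
value, recurse on the right subtree first, then the left.
Recursive splits:
  root=6; inorder splits into left=[3, 4, 5], right=[7, 19, 27]
  root=19; inorder splits into left=[7], right=[27]
  root=27; inorder splits into left=[], right=[]
  root=7; inorder splits into left=[], right=[]
  root=4; inorder splits into left=[3], right=[5]
  root=5; inorder splits into left=[], right=[]
  root=3; inorder splits into left=[], right=[]
Reconstructed level-order: [6, 4, 19, 3, 5, 7, 27]


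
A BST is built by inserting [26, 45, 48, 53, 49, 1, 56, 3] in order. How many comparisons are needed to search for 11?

Search path for 11: 26 -> 1 -> 3
Found: False
Comparisons: 3


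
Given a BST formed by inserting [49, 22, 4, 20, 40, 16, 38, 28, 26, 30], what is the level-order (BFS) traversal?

Tree insertion order: [49, 22, 4, 20, 40, 16, 38, 28, 26, 30]
Tree (level-order array): [49, 22, None, 4, 40, None, 20, 38, None, 16, None, 28, None, None, None, 26, 30]
BFS from the root, enqueuing left then right child of each popped node:
  queue [49] -> pop 49, enqueue [22], visited so far: [49]
  queue [22] -> pop 22, enqueue [4, 40], visited so far: [49, 22]
  queue [4, 40] -> pop 4, enqueue [20], visited so far: [49, 22, 4]
  queue [40, 20] -> pop 40, enqueue [38], visited so far: [49, 22, 4, 40]
  queue [20, 38] -> pop 20, enqueue [16], visited so far: [49, 22, 4, 40, 20]
  queue [38, 16] -> pop 38, enqueue [28], visited so far: [49, 22, 4, 40, 20, 38]
  queue [16, 28] -> pop 16, enqueue [none], visited so far: [49, 22, 4, 40, 20, 38, 16]
  queue [28] -> pop 28, enqueue [26, 30], visited so far: [49, 22, 4, 40, 20, 38, 16, 28]
  queue [26, 30] -> pop 26, enqueue [none], visited so far: [49, 22, 4, 40, 20, 38, 16, 28, 26]
  queue [30] -> pop 30, enqueue [none], visited so far: [49, 22, 4, 40, 20, 38, 16, 28, 26, 30]
Result: [49, 22, 4, 40, 20, 38, 16, 28, 26, 30]


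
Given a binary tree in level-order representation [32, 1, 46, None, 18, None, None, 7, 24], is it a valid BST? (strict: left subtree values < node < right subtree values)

Level-order array: [32, 1, 46, None, 18, None, None, 7, 24]
Validate using subtree bounds (lo, hi): at each node, require lo < value < hi,
then recurse left with hi=value and right with lo=value.
Preorder trace (stopping at first violation):
  at node 32 with bounds (-inf, +inf): OK
  at node 1 with bounds (-inf, 32): OK
  at node 18 with bounds (1, 32): OK
  at node 7 with bounds (1, 18): OK
  at node 24 with bounds (18, 32): OK
  at node 46 with bounds (32, +inf): OK
No violation found at any node.
Result: Valid BST


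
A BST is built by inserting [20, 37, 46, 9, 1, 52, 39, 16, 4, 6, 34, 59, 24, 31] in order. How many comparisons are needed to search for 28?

Search path for 28: 20 -> 37 -> 34 -> 24 -> 31
Found: False
Comparisons: 5


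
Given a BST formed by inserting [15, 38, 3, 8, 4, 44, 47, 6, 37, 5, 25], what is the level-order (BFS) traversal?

Tree insertion order: [15, 38, 3, 8, 4, 44, 47, 6, 37, 5, 25]
Tree (level-order array): [15, 3, 38, None, 8, 37, 44, 4, None, 25, None, None, 47, None, 6, None, None, None, None, 5]
BFS from the root, enqueuing left then right child of each popped node:
  queue [15] -> pop 15, enqueue [3, 38], visited so far: [15]
  queue [3, 38] -> pop 3, enqueue [8], visited so far: [15, 3]
  queue [38, 8] -> pop 38, enqueue [37, 44], visited so far: [15, 3, 38]
  queue [8, 37, 44] -> pop 8, enqueue [4], visited so far: [15, 3, 38, 8]
  queue [37, 44, 4] -> pop 37, enqueue [25], visited so far: [15, 3, 38, 8, 37]
  queue [44, 4, 25] -> pop 44, enqueue [47], visited so far: [15, 3, 38, 8, 37, 44]
  queue [4, 25, 47] -> pop 4, enqueue [6], visited so far: [15, 3, 38, 8, 37, 44, 4]
  queue [25, 47, 6] -> pop 25, enqueue [none], visited so far: [15, 3, 38, 8, 37, 44, 4, 25]
  queue [47, 6] -> pop 47, enqueue [none], visited so far: [15, 3, 38, 8, 37, 44, 4, 25, 47]
  queue [6] -> pop 6, enqueue [5], visited so far: [15, 3, 38, 8, 37, 44, 4, 25, 47, 6]
  queue [5] -> pop 5, enqueue [none], visited so far: [15, 3, 38, 8, 37, 44, 4, 25, 47, 6, 5]
Result: [15, 3, 38, 8, 37, 44, 4, 25, 47, 6, 5]


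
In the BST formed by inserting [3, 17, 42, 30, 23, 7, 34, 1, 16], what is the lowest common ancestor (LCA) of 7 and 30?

Tree insertion order: [3, 17, 42, 30, 23, 7, 34, 1, 16]
Tree (level-order array): [3, 1, 17, None, None, 7, 42, None, 16, 30, None, None, None, 23, 34]
In a BST, the LCA of p=7, q=30 is the first node v on the
root-to-leaf path with p <= v <= q (go left if both < v, right if both > v).
Walk from root:
  at 3: both 7 and 30 > 3, go right
  at 17: 7 <= 17 <= 30, this is the LCA
LCA = 17


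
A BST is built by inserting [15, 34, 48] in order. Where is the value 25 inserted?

Starting tree (level order): [15, None, 34, None, 48]
Insertion path: 15 -> 34
Result: insert 25 as left child of 34
Final tree (level order): [15, None, 34, 25, 48]


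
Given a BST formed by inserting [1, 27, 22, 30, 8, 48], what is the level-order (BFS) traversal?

Tree insertion order: [1, 27, 22, 30, 8, 48]
Tree (level-order array): [1, None, 27, 22, 30, 8, None, None, 48]
BFS from the root, enqueuing left then right child of each popped node:
  queue [1] -> pop 1, enqueue [27], visited so far: [1]
  queue [27] -> pop 27, enqueue [22, 30], visited so far: [1, 27]
  queue [22, 30] -> pop 22, enqueue [8], visited so far: [1, 27, 22]
  queue [30, 8] -> pop 30, enqueue [48], visited so far: [1, 27, 22, 30]
  queue [8, 48] -> pop 8, enqueue [none], visited so far: [1, 27, 22, 30, 8]
  queue [48] -> pop 48, enqueue [none], visited so far: [1, 27, 22, 30, 8, 48]
Result: [1, 27, 22, 30, 8, 48]


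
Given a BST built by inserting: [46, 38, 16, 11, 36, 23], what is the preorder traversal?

Tree insertion order: [46, 38, 16, 11, 36, 23]
Tree (level-order array): [46, 38, None, 16, None, 11, 36, None, None, 23]
Preorder traversal: [46, 38, 16, 11, 36, 23]


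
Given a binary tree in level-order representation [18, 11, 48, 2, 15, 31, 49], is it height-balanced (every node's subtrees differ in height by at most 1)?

Tree (level-order array): [18, 11, 48, 2, 15, 31, 49]
Definition: a tree is height-balanced if, at every node, |h(left) - h(right)| <= 1 (empty subtree has height -1).
Bottom-up per-node check:
  node 2: h_left=-1, h_right=-1, diff=0 [OK], height=0
  node 15: h_left=-1, h_right=-1, diff=0 [OK], height=0
  node 11: h_left=0, h_right=0, diff=0 [OK], height=1
  node 31: h_left=-1, h_right=-1, diff=0 [OK], height=0
  node 49: h_left=-1, h_right=-1, diff=0 [OK], height=0
  node 48: h_left=0, h_right=0, diff=0 [OK], height=1
  node 18: h_left=1, h_right=1, diff=0 [OK], height=2
All nodes satisfy the balance condition.
Result: Balanced


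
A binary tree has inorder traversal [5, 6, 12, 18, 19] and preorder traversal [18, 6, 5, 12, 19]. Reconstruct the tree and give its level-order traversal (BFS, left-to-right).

Inorder:  [5, 6, 12, 18, 19]
Preorder: [18, 6, 5, 12, 19]
Algorithm: preorder visits root first, so consume preorder in order;
for each root, split the current inorder slice at that value into
left-subtree inorder and right-subtree inorder, then recurse.
Recursive splits:
  root=18; inorder splits into left=[5, 6, 12], right=[19]
  root=6; inorder splits into left=[5], right=[12]
  root=5; inorder splits into left=[], right=[]
  root=12; inorder splits into left=[], right=[]
  root=19; inorder splits into left=[], right=[]
Reconstructed level-order: [18, 6, 19, 5, 12]


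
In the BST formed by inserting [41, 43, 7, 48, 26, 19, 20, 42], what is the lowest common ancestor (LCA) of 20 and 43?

Tree insertion order: [41, 43, 7, 48, 26, 19, 20, 42]
Tree (level-order array): [41, 7, 43, None, 26, 42, 48, 19, None, None, None, None, None, None, 20]
In a BST, the LCA of p=20, q=43 is the first node v on the
root-to-leaf path with p <= v <= q (go left if both < v, right if both > v).
Walk from root:
  at 41: 20 <= 41 <= 43, this is the LCA
LCA = 41


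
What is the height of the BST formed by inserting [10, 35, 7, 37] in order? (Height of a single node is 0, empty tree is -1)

Insertion order: [10, 35, 7, 37]
Tree (level-order array): [10, 7, 35, None, None, None, 37]
Compute height bottom-up (empty subtree = -1):
  height(7) = 1 + max(-1, -1) = 0
  height(37) = 1 + max(-1, -1) = 0
  height(35) = 1 + max(-1, 0) = 1
  height(10) = 1 + max(0, 1) = 2
Height = 2


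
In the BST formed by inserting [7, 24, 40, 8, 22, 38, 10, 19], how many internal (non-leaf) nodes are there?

Tree built from: [7, 24, 40, 8, 22, 38, 10, 19]
Tree (level-order array): [7, None, 24, 8, 40, None, 22, 38, None, 10, None, None, None, None, 19]
Rule: An internal node has at least one child.
Per-node child counts:
  node 7: 1 child(ren)
  node 24: 2 child(ren)
  node 8: 1 child(ren)
  node 22: 1 child(ren)
  node 10: 1 child(ren)
  node 19: 0 child(ren)
  node 40: 1 child(ren)
  node 38: 0 child(ren)
Matching nodes: [7, 24, 8, 22, 10, 40]
Count of internal (non-leaf) nodes: 6


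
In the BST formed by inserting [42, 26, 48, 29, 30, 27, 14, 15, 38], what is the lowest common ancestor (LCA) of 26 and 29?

Tree insertion order: [42, 26, 48, 29, 30, 27, 14, 15, 38]
Tree (level-order array): [42, 26, 48, 14, 29, None, None, None, 15, 27, 30, None, None, None, None, None, 38]
In a BST, the LCA of p=26, q=29 is the first node v on the
root-to-leaf path with p <= v <= q (go left if both < v, right if both > v).
Walk from root:
  at 42: both 26 and 29 < 42, go left
  at 26: 26 <= 26 <= 29, this is the LCA
LCA = 26


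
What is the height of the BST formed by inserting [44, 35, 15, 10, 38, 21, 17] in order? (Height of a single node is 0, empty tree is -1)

Insertion order: [44, 35, 15, 10, 38, 21, 17]
Tree (level-order array): [44, 35, None, 15, 38, 10, 21, None, None, None, None, 17]
Compute height bottom-up (empty subtree = -1):
  height(10) = 1 + max(-1, -1) = 0
  height(17) = 1 + max(-1, -1) = 0
  height(21) = 1 + max(0, -1) = 1
  height(15) = 1 + max(0, 1) = 2
  height(38) = 1 + max(-1, -1) = 0
  height(35) = 1 + max(2, 0) = 3
  height(44) = 1 + max(3, -1) = 4
Height = 4


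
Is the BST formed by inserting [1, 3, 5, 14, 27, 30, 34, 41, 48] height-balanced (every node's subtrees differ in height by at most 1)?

Tree (level-order array): [1, None, 3, None, 5, None, 14, None, 27, None, 30, None, 34, None, 41, None, 48]
Definition: a tree is height-balanced if, at every node, |h(left) - h(right)| <= 1 (empty subtree has height -1).
Bottom-up per-node check:
  node 48: h_left=-1, h_right=-1, diff=0 [OK], height=0
  node 41: h_left=-1, h_right=0, diff=1 [OK], height=1
  node 34: h_left=-1, h_right=1, diff=2 [FAIL (|-1-1|=2 > 1)], height=2
  node 30: h_left=-1, h_right=2, diff=3 [FAIL (|-1-2|=3 > 1)], height=3
  node 27: h_left=-1, h_right=3, diff=4 [FAIL (|-1-3|=4 > 1)], height=4
  node 14: h_left=-1, h_right=4, diff=5 [FAIL (|-1-4|=5 > 1)], height=5
  node 5: h_left=-1, h_right=5, diff=6 [FAIL (|-1-5|=6 > 1)], height=6
  node 3: h_left=-1, h_right=6, diff=7 [FAIL (|-1-6|=7 > 1)], height=7
  node 1: h_left=-1, h_right=7, diff=8 [FAIL (|-1-7|=8 > 1)], height=8
Node 34 violates the condition: |-1 - 1| = 2 > 1.
Result: Not balanced


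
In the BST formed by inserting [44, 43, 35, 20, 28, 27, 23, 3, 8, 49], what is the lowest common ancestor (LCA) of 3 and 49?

Tree insertion order: [44, 43, 35, 20, 28, 27, 23, 3, 8, 49]
Tree (level-order array): [44, 43, 49, 35, None, None, None, 20, None, 3, 28, None, 8, 27, None, None, None, 23]
In a BST, the LCA of p=3, q=49 is the first node v on the
root-to-leaf path with p <= v <= q (go left if both < v, right if both > v).
Walk from root:
  at 44: 3 <= 44 <= 49, this is the LCA
LCA = 44


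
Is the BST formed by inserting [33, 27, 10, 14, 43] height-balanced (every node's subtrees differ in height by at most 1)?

Tree (level-order array): [33, 27, 43, 10, None, None, None, None, 14]
Definition: a tree is height-balanced if, at every node, |h(left) - h(right)| <= 1 (empty subtree has height -1).
Bottom-up per-node check:
  node 14: h_left=-1, h_right=-1, diff=0 [OK], height=0
  node 10: h_left=-1, h_right=0, diff=1 [OK], height=1
  node 27: h_left=1, h_right=-1, diff=2 [FAIL (|1--1|=2 > 1)], height=2
  node 43: h_left=-1, h_right=-1, diff=0 [OK], height=0
  node 33: h_left=2, h_right=0, diff=2 [FAIL (|2-0|=2 > 1)], height=3
Node 27 violates the condition: |1 - -1| = 2 > 1.
Result: Not balanced


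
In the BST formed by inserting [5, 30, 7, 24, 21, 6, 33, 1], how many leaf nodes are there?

Tree built from: [5, 30, 7, 24, 21, 6, 33, 1]
Tree (level-order array): [5, 1, 30, None, None, 7, 33, 6, 24, None, None, None, None, 21]
Rule: A leaf has 0 children.
Per-node child counts:
  node 5: 2 child(ren)
  node 1: 0 child(ren)
  node 30: 2 child(ren)
  node 7: 2 child(ren)
  node 6: 0 child(ren)
  node 24: 1 child(ren)
  node 21: 0 child(ren)
  node 33: 0 child(ren)
Matching nodes: [1, 6, 21, 33]
Count of leaf nodes: 4


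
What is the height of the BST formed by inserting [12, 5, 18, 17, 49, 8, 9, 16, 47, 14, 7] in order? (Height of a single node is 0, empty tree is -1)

Insertion order: [12, 5, 18, 17, 49, 8, 9, 16, 47, 14, 7]
Tree (level-order array): [12, 5, 18, None, 8, 17, 49, 7, 9, 16, None, 47, None, None, None, None, None, 14]
Compute height bottom-up (empty subtree = -1):
  height(7) = 1 + max(-1, -1) = 0
  height(9) = 1 + max(-1, -1) = 0
  height(8) = 1 + max(0, 0) = 1
  height(5) = 1 + max(-1, 1) = 2
  height(14) = 1 + max(-1, -1) = 0
  height(16) = 1 + max(0, -1) = 1
  height(17) = 1 + max(1, -1) = 2
  height(47) = 1 + max(-1, -1) = 0
  height(49) = 1 + max(0, -1) = 1
  height(18) = 1 + max(2, 1) = 3
  height(12) = 1 + max(2, 3) = 4
Height = 4


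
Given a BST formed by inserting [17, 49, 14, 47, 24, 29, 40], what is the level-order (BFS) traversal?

Tree insertion order: [17, 49, 14, 47, 24, 29, 40]
Tree (level-order array): [17, 14, 49, None, None, 47, None, 24, None, None, 29, None, 40]
BFS from the root, enqueuing left then right child of each popped node:
  queue [17] -> pop 17, enqueue [14, 49], visited so far: [17]
  queue [14, 49] -> pop 14, enqueue [none], visited so far: [17, 14]
  queue [49] -> pop 49, enqueue [47], visited so far: [17, 14, 49]
  queue [47] -> pop 47, enqueue [24], visited so far: [17, 14, 49, 47]
  queue [24] -> pop 24, enqueue [29], visited so far: [17, 14, 49, 47, 24]
  queue [29] -> pop 29, enqueue [40], visited so far: [17, 14, 49, 47, 24, 29]
  queue [40] -> pop 40, enqueue [none], visited so far: [17, 14, 49, 47, 24, 29, 40]
Result: [17, 14, 49, 47, 24, 29, 40]


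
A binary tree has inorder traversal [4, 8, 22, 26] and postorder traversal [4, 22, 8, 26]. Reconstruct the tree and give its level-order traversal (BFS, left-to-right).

Inorder:   [4, 8, 22, 26]
Postorder: [4, 22, 8, 26]
Algorithm: postorder visits root last, so walk postorder right-to-left;
each value is the root of the current inorder slice — split it at that
value, recurse on the right subtree first, then the left.
Recursive splits:
  root=26; inorder splits into left=[4, 8, 22], right=[]
  root=8; inorder splits into left=[4], right=[22]
  root=22; inorder splits into left=[], right=[]
  root=4; inorder splits into left=[], right=[]
Reconstructed level-order: [26, 8, 4, 22]


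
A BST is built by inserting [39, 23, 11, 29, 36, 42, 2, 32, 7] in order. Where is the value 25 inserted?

Starting tree (level order): [39, 23, 42, 11, 29, None, None, 2, None, None, 36, None, 7, 32]
Insertion path: 39 -> 23 -> 29
Result: insert 25 as left child of 29
Final tree (level order): [39, 23, 42, 11, 29, None, None, 2, None, 25, 36, None, 7, None, None, 32]


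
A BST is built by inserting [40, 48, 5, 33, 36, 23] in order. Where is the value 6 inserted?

Starting tree (level order): [40, 5, 48, None, 33, None, None, 23, 36]
Insertion path: 40 -> 5 -> 33 -> 23
Result: insert 6 as left child of 23
Final tree (level order): [40, 5, 48, None, 33, None, None, 23, 36, 6]


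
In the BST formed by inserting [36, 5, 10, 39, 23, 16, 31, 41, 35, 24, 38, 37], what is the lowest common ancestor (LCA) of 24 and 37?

Tree insertion order: [36, 5, 10, 39, 23, 16, 31, 41, 35, 24, 38, 37]
Tree (level-order array): [36, 5, 39, None, 10, 38, 41, None, 23, 37, None, None, None, 16, 31, None, None, None, None, 24, 35]
In a BST, the LCA of p=24, q=37 is the first node v on the
root-to-leaf path with p <= v <= q (go left if both < v, right if both > v).
Walk from root:
  at 36: 24 <= 36 <= 37, this is the LCA
LCA = 36


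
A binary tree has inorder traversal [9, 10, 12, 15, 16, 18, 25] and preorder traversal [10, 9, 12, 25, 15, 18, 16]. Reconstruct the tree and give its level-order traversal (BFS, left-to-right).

Inorder:  [9, 10, 12, 15, 16, 18, 25]
Preorder: [10, 9, 12, 25, 15, 18, 16]
Algorithm: preorder visits root first, so consume preorder in order;
for each root, split the current inorder slice at that value into
left-subtree inorder and right-subtree inorder, then recurse.
Recursive splits:
  root=10; inorder splits into left=[9], right=[12, 15, 16, 18, 25]
  root=9; inorder splits into left=[], right=[]
  root=12; inorder splits into left=[], right=[15, 16, 18, 25]
  root=25; inorder splits into left=[15, 16, 18], right=[]
  root=15; inorder splits into left=[], right=[16, 18]
  root=18; inorder splits into left=[16], right=[]
  root=16; inorder splits into left=[], right=[]
Reconstructed level-order: [10, 9, 12, 25, 15, 18, 16]


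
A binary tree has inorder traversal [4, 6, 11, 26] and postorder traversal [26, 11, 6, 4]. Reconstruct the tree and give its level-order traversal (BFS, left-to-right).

Inorder:   [4, 6, 11, 26]
Postorder: [26, 11, 6, 4]
Algorithm: postorder visits root last, so walk postorder right-to-left;
each value is the root of the current inorder slice — split it at that
value, recurse on the right subtree first, then the left.
Recursive splits:
  root=4; inorder splits into left=[], right=[6, 11, 26]
  root=6; inorder splits into left=[], right=[11, 26]
  root=11; inorder splits into left=[], right=[26]
  root=26; inorder splits into left=[], right=[]
Reconstructed level-order: [4, 6, 11, 26]


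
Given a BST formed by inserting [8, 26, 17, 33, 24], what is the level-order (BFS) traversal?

Tree insertion order: [8, 26, 17, 33, 24]
Tree (level-order array): [8, None, 26, 17, 33, None, 24]
BFS from the root, enqueuing left then right child of each popped node:
  queue [8] -> pop 8, enqueue [26], visited so far: [8]
  queue [26] -> pop 26, enqueue [17, 33], visited so far: [8, 26]
  queue [17, 33] -> pop 17, enqueue [24], visited so far: [8, 26, 17]
  queue [33, 24] -> pop 33, enqueue [none], visited so far: [8, 26, 17, 33]
  queue [24] -> pop 24, enqueue [none], visited so far: [8, 26, 17, 33, 24]
Result: [8, 26, 17, 33, 24]


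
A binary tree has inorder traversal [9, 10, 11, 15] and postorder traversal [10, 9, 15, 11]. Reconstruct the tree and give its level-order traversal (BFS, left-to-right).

Inorder:   [9, 10, 11, 15]
Postorder: [10, 9, 15, 11]
Algorithm: postorder visits root last, so walk postorder right-to-left;
each value is the root of the current inorder slice — split it at that
value, recurse on the right subtree first, then the left.
Recursive splits:
  root=11; inorder splits into left=[9, 10], right=[15]
  root=15; inorder splits into left=[], right=[]
  root=9; inorder splits into left=[], right=[10]
  root=10; inorder splits into left=[], right=[]
Reconstructed level-order: [11, 9, 15, 10]


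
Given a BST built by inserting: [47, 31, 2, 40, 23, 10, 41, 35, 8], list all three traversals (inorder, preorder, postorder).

Tree insertion order: [47, 31, 2, 40, 23, 10, 41, 35, 8]
Tree (level-order array): [47, 31, None, 2, 40, None, 23, 35, 41, 10, None, None, None, None, None, 8]
Inorder (L, root, R): [2, 8, 10, 23, 31, 35, 40, 41, 47]
Preorder (root, L, R): [47, 31, 2, 23, 10, 8, 40, 35, 41]
Postorder (L, R, root): [8, 10, 23, 2, 35, 41, 40, 31, 47]


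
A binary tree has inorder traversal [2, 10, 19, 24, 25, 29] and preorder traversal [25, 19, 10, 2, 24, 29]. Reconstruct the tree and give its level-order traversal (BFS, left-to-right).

Inorder:  [2, 10, 19, 24, 25, 29]
Preorder: [25, 19, 10, 2, 24, 29]
Algorithm: preorder visits root first, so consume preorder in order;
for each root, split the current inorder slice at that value into
left-subtree inorder and right-subtree inorder, then recurse.
Recursive splits:
  root=25; inorder splits into left=[2, 10, 19, 24], right=[29]
  root=19; inorder splits into left=[2, 10], right=[24]
  root=10; inorder splits into left=[2], right=[]
  root=2; inorder splits into left=[], right=[]
  root=24; inorder splits into left=[], right=[]
  root=29; inorder splits into left=[], right=[]
Reconstructed level-order: [25, 19, 29, 10, 24, 2]


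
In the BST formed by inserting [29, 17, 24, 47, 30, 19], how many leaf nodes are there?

Tree built from: [29, 17, 24, 47, 30, 19]
Tree (level-order array): [29, 17, 47, None, 24, 30, None, 19]
Rule: A leaf has 0 children.
Per-node child counts:
  node 29: 2 child(ren)
  node 17: 1 child(ren)
  node 24: 1 child(ren)
  node 19: 0 child(ren)
  node 47: 1 child(ren)
  node 30: 0 child(ren)
Matching nodes: [19, 30]
Count of leaf nodes: 2


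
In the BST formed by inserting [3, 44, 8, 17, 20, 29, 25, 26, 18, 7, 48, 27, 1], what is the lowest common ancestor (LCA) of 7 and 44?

Tree insertion order: [3, 44, 8, 17, 20, 29, 25, 26, 18, 7, 48, 27, 1]
Tree (level-order array): [3, 1, 44, None, None, 8, 48, 7, 17, None, None, None, None, None, 20, 18, 29, None, None, 25, None, None, 26, None, 27]
In a BST, the LCA of p=7, q=44 is the first node v on the
root-to-leaf path with p <= v <= q (go left if both < v, right if both > v).
Walk from root:
  at 3: both 7 and 44 > 3, go right
  at 44: 7 <= 44 <= 44, this is the LCA
LCA = 44


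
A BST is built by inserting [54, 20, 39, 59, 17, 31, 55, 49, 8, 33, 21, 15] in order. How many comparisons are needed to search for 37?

Search path for 37: 54 -> 20 -> 39 -> 31 -> 33
Found: False
Comparisons: 5


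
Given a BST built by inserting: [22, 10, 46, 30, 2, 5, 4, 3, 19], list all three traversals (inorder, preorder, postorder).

Tree insertion order: [22, 10, 46, 30, 2, 5, 4, 3, 19]
Tree (level-order array): [22, 10, 46, 2, 19, 30, None, None, 5, None, None, None, None, 4, None, 3]
Inorder (L, root, R): [2, 3, 4, 5, 10, 19, 22, 30, 46]
Preorder (root, L, R): [22, 10, 2, 5, 4, 3, 19, 46, 30]
Postorder (L, R, root): [3, 4, 5, 2, 19, 10, 30, 46, 22]


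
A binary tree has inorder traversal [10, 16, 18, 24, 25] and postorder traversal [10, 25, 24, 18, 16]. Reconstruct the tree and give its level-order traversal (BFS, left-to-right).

Inorder:   [10, 16, 18, 24, 25]
Postorder: [10, 25, 24, 18, 16]
Algorithm: postorder visits root last, so walk postorder right-to-left;
each value is the root of the current inorder slice — split it at that
value, recurse on the right subtree first, then the left.
Recursive splits:
  root=16; inorder splits into left=[10], right=[18, 24, 25]
  root=18; inorder splits into left=[], right=[24, 25]
  root=24; inorder splits into left=[], right=[25]
  root=25; inorder splits into left=[], right=[]
  root=10; inorder splits into left=[], right=[]
Reconstructed level-order: [16, 10, 18, 24, 25]


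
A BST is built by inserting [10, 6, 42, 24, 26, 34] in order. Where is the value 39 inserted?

Starting tree (level order): [10, 6, 42, None, None, 24, None, None, 26, None, 34]
Insertion path: 10 -> 42 -> 24 -> 26 -> 34
Result: insert 39 as right child of 34
Final tree (level order): [10, 6, 42, None, None, 24, None, None, 26, None, 34, None, 39]


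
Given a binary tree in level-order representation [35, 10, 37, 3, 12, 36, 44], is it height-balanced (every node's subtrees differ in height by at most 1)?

Tree (level-order array): [35, 10, 37, 3, 12, 36, 44]
Definition: a tree is height-balanced if, at every node, |h(left) - h(right)| <= 1 (empty subtree has height -1).
Bottom-up per-node check:
  node 3: h_left=-1, h_right=-1, diff=0 [OK], height=0
  node 12: h_left=-1, h_right=-1, diff=0 [OK], height=0
  node 10: h_left=0, h_right=0, diff=0 [OK], height=1
  node 36: h_left=-1, h_right=-1, diff=0 [OK], height=0
  node 44: h_left=-1, h_right=-1, diff=0 [OK], height=0
  node 37: h_left=0, h_right=0, diff=0 [OK], height=1
  node 35: h_left=1, h_right=1, diff=0 [OK], height=2
All nodes satisfy the balance condition.
Result: Balanced


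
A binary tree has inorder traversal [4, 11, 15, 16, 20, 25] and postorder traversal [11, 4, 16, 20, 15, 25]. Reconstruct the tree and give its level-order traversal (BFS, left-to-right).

Inorder:   [4, 11, 15, 16, 20, 25]
Postorder: [11, 4, 16, 20, 15, 25]
Algorithm: postorder visits root last, so walk postorder right-to-left;
each value is the root of the current inorder slice — split it at that
value, recurse on the right subtree first, then the left.
Recursive splits:
  root=25; inorder splits into left=[4, 11, 15, 16, 20], right=[]
  root=15; inorder splits into left=[4, 11], right=[16, 20]
  root=20; inorder splits into left=[16], right=[]
  root=16; inorder splits into left=[], right=[]
  root=4; inorder splits into left=[], right=[11]
  root=11; inorder splits into left=[], right=[]
Reconstructed level-order: [25, 15, 4, 20, 11, 16]


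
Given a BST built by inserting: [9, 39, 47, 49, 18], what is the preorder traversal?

Tree insertion order: [9, 39, 47, 49, 18]
Tree (level-order array): [9, None, 39, 18, 47, None, None, None, 49]
Preorder traversal: [9, 39, 18, 47, 49]


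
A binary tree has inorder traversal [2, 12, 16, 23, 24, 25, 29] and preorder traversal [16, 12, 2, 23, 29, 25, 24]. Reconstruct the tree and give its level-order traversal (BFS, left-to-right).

Inorder:  [2, 12, 16, 23, 24, 25, 29]
Preorder: [16, 12, 2, 23, 29, 25, 24]
Algorithm: preorder visits root first, so consume preorder in order;
for each root, split the current inorder slice at that value into
left-subtree inorder and right-subtree inorder, then recurse.
Recursive splits:
  root=16; inorder splits into left=[2, 12], right=[23, 24, 25, 29]
  root=12; inorder splits into left=[2], right=[]
  root=2; inorder splits into left=[], right=[]
  root=23; inorder splits into left=[], right=[24, 25, 29]
  root=29; inorder splits into left=[24, 25], right=[]
  root=25; inorder splits into left=[24], right=[]
  root=24; inorder splits into left=[], right=[]
Reconstructed level-order: [16, 12, 23, 2, 29, 25, 24]


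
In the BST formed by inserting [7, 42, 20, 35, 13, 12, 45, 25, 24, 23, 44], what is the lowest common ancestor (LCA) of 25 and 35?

Tree insertion order: [7, 42, 20, 35, 13, 12, 45, 25, 24, 23, 44]
Tree (level-order array): [7, None, 42, 20, 45, 13, 35, 44, None, 12, None, 25, None, None, None, None, None, 24, None, 23]
In a BST, the LCA of p=25, q=35 is the first node v on the
root-to-leaf path with p <= v <= q (go left if both < v, right if both > v).
Walk from root:
  at 7: both 25 and 35 > 7, go right
  at 42: both 25 and 35 < 42, go left
  at 20: both 25 and 35 > 20, go right
  at 35: 25 <= 35 <= 35, this is the LCA
LCA = 35


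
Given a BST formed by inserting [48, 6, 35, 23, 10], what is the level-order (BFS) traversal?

Tree insertion order: [48, 6, 35, 23, 10]
Tree (level-order array): [48, 6, None, None, 35, 23, None, 10]
BFS from the root, enqueuing left then right child of each popped node:
  queue [48] -> pop 48, enqueue [6], visited so far: [48]
  queue [6] -> pop 6, enqueue [35], visited so far: [48, 6]
  queue [35] -> pop 35, enqueue [23], visited so far: [48, 6, 35]
  queue [23] -> pop 23, enqueue [10], visited so far: [48, 6, 35, 23]
  queue [10] -> pop 10, enqueue [none], visited so far: [48, 6, 35, 23, 10]
Result: [48, 6, 35, 23, 10]


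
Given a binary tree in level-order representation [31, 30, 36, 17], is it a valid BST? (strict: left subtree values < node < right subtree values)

Level-order array: [31, 30, 36, 17]
Validate using subtree bounds (lo, hi): at each node, require lo < value < hi,
then recurse left with hi=value and right with lo=value.
Preorder trace (stopping at first violation):
  at node 31 with bounds (-inf, +inf): OK
  at node 30 with bounds (-inf, 31): OK
  at node 17 with bounds (-inf, 30): OK
  at node 36 with bounds (31, +inf): OK
No violation found at any node.
Result: Valid BST


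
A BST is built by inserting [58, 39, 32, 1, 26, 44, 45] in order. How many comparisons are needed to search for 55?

Search path for 55: 58 -> 39 -> 44 -> 45
Found: False
Comparisons: 4


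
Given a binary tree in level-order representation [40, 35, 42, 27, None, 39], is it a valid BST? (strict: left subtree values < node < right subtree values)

Level-order array: [40, 35, 42, 27, None, 39]
Validate using subtree bounds (lo, hi): at each node, require lo < value < hi,
then recurse left with hi=value and right with lo=value.
Preorder trace (stopping at first violation):
  at node 40 with bounds (-inf, +inf): OK
  at node 35 with bounds (-inf, 40): OK
  at node 27 with bounds (-inf, 35): OK
  at node 42 with bounds (40, +inf): OK
  at node 39 with bounds (40, 42): VIOLATION
Node 39 violates its bound: not (40 < 39 < 42).
Result: Not a valid BST


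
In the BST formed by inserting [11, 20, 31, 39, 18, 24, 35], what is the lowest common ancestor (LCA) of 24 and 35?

Tree insertion order: [11, 20, 31, 39, 18, 24, 35]
Tree (level-order array): [11, None, 20, 18, 31, None, None, 24, 39, None, None, 35]
In a BST, the LCA of p=24, q=35 is the first node v on the
root-to-leaf path with p <= v <= q (go left if both < v, right if both > v).
Walk from root:
  at 11: both 24 and 35 > 11, go right
  at 20: both 24 and 35 > 20, go right
  at 31: 24 <= 31 <= 35, this is the LCA
LCA = 31


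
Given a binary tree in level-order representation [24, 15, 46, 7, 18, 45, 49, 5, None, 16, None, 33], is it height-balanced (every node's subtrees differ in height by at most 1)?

Tree (level-order array): [24, 15, 46, 7, 18, 45, 49, 5, None, 16, None, 33]
Definition: a tree is height-balanced if, at every node, |h(left) - h(right)| <= 1 (empty subtree has height -1).
Bottom-up per-node check:
  node 5: h_left=-1, h_right=-1, diff=0 [OK], height=0
  node 7: h_left=0, h_right=-1, diff=1 [OK], height=1
  node 16: h_left=-1, h_right=-1, diff=0 [OK], height=0
  node 18: h_left=0, h_right=-1, diff=1 [OK], height=1
  node 15: h_left=1, h_right=1, diff=0 [OK], height=2
  node 33: h_left=-1, h_right=-1, diff=0 [OK], height=0
  node 45: h_left=0, h_right=-1, diff=1 [OK], height=1
  node 49: h_left=-1, h_right=-1, diff=0 [OK], height=0
  node 46: h_left=1, h_right=0, diff=1 [OK], height=2
  node 24: h_left=2, h_right=2, diff=0 [OK], height=3
All nodes satisfy the balance condition.
Result: Balanced


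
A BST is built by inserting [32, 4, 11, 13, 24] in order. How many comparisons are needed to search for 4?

Search path for 4: 32 -> 4
Found: True
Comparisons: 2


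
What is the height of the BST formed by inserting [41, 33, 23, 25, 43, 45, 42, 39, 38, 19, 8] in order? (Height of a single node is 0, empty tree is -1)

Insertion order: [41, 33, 23, 25, 43, 45, 42, 39, 38, 19, 8]
Tree (level-order array): [41, 33, 43, 23, 39, 42, 45, 19, 25, 38, None, None, None, None, None, 8]
Compute height bottom-up (empty subtree = -1):
  height(8) = 1 + max(-1, -1) = 0
  height(19) = 1 + max(0, -1) = 1
  height(25) = 1 + max(-1, -1) = 0
  height(23) = 1 + max(1, 0) = 2
  height(38) = 1 + max(-1, -1) = 0
  height(39) = 1 + max(0, -1) = 1
  height(33) = 1 + max(2, 1) = 3
  height(42) = 1 + max(-1, -1) = 0
  height(45) = 1 + max(-1, -1) = 0
  height(43) = 1 + max(0, 0) = 1
  height(41) = 1 + max(3, 1) = 4
Height = 4


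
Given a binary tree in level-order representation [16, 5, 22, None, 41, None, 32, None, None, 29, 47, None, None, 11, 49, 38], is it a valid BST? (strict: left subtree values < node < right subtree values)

Level-order array: [16, 5, 22, None, 41, None, 32, None, None, 29, 47, None, None, 11, 49, 38]
Validate using subtree bounds (lo, hi): at each node, require lo < value < hi,
then recurse left with hi=value and right with lo=value.
Preorder trace (stopping at first violation):
  at node 16 with bounds (-inf, +inf): OK
  at node 5 with bounds (-inf, 16): OK
  at node 41 with bounds (5, 16): VIOLATION
Node 41 violates its bound: not (5 < 41 < 16).
Result: Not a valid BST


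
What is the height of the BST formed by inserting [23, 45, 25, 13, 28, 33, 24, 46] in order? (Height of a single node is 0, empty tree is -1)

Insertion order: [23, 45, 25, 13, 28, 33, 24, 46]
Tree (level-order array): [23, 13, 45, None, None, 25, 46, 24, 28, None, None, None, None, None, 33]
Compute height bottom-up (empty subtree = -1):
  height(13) = 1 + max(-1, -1) = 0
  height(24) = 1 + max(-1, -1) = 0
  height(33) = 1 + max(-1, -1) = 0
  height(28) = 1 + max(-1, 0) = 1
  height(25) = 1 + max(0, 1) = 2
  height(46) = 1 + max(-1, -1) = 0
  height(45) = 1 + max(2, 0) = 3
  height(23) = 1 + max(0, 3) = 4
Height = 4


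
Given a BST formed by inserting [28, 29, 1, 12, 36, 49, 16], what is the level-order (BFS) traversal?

Tree insertion order: [28, 29, 1, 12, 36, 49, 16]
Tree (level-order array): [28, 1, 29, None, 12, None, 36, None, 16, None, 49]
BFS from the root, enqueuing left then right child of each popped node:
  queue [28] -> pop 28, enqueue [1, 29], visited so far: [28]
  queue [1, 29] -> pop 1, enqueue [12], visited so far: [28, 1]
  queue [29, 12] -> pop 29, enqueue [36], visited so far: [28, 1, 29]
  queue [12, 36] -> pop 12, enqueue [16], visited so far: [28, 1, 29, 12]
  queue [36, 16] -> pop 36, enqueue [49], visited so far: [28, 1, 29, 12, 36]
  queue [16, 49] -> pop 16, enqueue [none], visited so far: [28, 1, 29, 12, 36, 16]
  queue [49] -> pop 49, enqueue [none], visited so far: [28, 1, 29, 12, 36, 16, 49]
Result: [28, 1, 29, 12, 36, 16, 49]


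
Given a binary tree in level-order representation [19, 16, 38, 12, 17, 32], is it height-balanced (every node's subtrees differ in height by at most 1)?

Tree (level-order array): [19, 16, 38, 12, 17, 32]
Definition: a tree is height-balanced if, at every node, |h(left) - h(right)| <= 1 (empty subtree has height -1).
Bottom-up per-node check:
  node 12: h_left=-1, h_right=-1, diff=0 [OK], height=0
  node 17: h_left=-1, h_right=-1, diff=0 [OK], height=0
  node 16: h_left=0, h_right=0, diff=0 [OK], height=1
  node 32: h_left=-1, h_right=-1, diff=0 [OK], height=0
  node 38: h_left=0, h_right=-1, diff=1 [OK], height=1
  node 19: h_left=1, h_right=1, diff=0 [OK], height=2
All nodes satisfy the balance condition.
Result: Balanced


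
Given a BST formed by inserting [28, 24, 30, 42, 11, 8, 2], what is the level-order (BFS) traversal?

Tree insertion order: [28, 24, 30, 42, 11, 8, 2]
Tree (level-order array): [28, 24, 30, 11, None, None, 42, 8, None, None, None, 2]
BFS from the root, enqueuing left then right child of each popped node:
  queue [28] -> pop 28, enqueue [24, 30], visited so far: [28]
  queue [24, 30] -> pop 24, enqueue [11], visited so far: [28, 24]
  queue [30, 11] -> pop 30, enqueue [42], visited so far: [28, 24, 30]
  queue [11, 42] -> pop 11, enqueue [8], visited so far: [28, 24, 30, 11]
  queue [42, 8] -> pop 42, enqueue [none], visited so far: [28, 24, 30, 11, 42]
  queue [8] -> pop 8, enqueue [2], visited so far: [28, 24, 30, 11, 42, 8]
  queue [2] -> pop 2, enqueue [none], visited so far: [28, 24, 30, 11, 42, 8, 2]
Result: [28, 24, 30, 11, 42, 8, 2]


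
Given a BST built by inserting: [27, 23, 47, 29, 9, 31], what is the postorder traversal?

Tree insertion order: [27, 23, 47, 29, 9, 31]
Tree (level-order array): [27, 23, 47, 9, None, 29, None, None, None, None, 31]
Postorder traversal: [9, 23, 31, 29, 47, 27]


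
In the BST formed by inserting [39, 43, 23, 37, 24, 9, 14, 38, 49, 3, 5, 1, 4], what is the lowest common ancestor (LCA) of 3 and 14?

Tree insertion order: [39, 43, 23, 37, 24, 9, 14, 38, 49, 3, 5, 1, 4]
Tree (level-order array): [39, 23, 43, 9, 37, None, 49, 3, 14, 24, 38, None, None, 1, 5, None, None, None, None, None, None, None, None, 4]
In a BST, the LCA of p=3, q=14 is the first node v on the
root-to-leaf path with p <= v <= q (go left if both < v, right if both > v).
Walk from root:
  at 39: both 3 and 14 < 39, go left
  at 23: both 3 and 14 < 23, go left
  at 9: 3 <= 9 <= 14, this is the LCA
LCA = 9
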